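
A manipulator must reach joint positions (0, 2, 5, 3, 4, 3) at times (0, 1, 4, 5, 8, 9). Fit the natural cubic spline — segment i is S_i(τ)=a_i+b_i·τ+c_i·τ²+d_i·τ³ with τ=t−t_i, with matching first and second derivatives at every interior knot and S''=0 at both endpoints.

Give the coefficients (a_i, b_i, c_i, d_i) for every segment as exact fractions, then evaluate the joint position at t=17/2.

  seg 0: a=0 b=5791/2961 c=0 d=131/2961
  seg 1: a=2 b=6184/2961 c=131/987 d=-4402/26649
  seg 2: a=5 b=-4664/2961 c=-4009/2961 d=131/141
  seg 3: a=3 b=-4429/2961 c=4244/2961 d=-7316/26649
  seg 4: a=4 b=-913/2961 c=-1024/987 d=1024/2961
S(17/2) = 7165/1974

Δ: Δ0=2, Δ1=1, Δ2=-2, Δ3=1/3, Δ4=-1
row 1: diag=8, rhs=-6; c'=3/8, d'=-3/4
row 2: denom=8−3·3/8=55/8; d'=(-18−3·-3/4)/(55/8)=-126/55
row 3: denom=8−1·8/55=432/55; d'=(14−1·-126/55)/(432/55)=56/27
row 4: denom=8−3·55/144=329/48; d'=(-8−3·56/27)/(329/48)=-2048/987
back: M4=-2048/987
back: M3=56/27−55/144·-2048/987=8488/2961
back: M2=-126/55−8/55·8488/2961=-8018/2961
back: M1=-3/4−3/8·-8018/2961=262/987
M: M0=0, M1=262/987, M2=-8018/2961, M3=8488/2961, M4=-2048/987, M5=0
seg 0: a=0, c=M0/2=0, d=(M1−M0)/(6·1)=131/2961, b=Δ0−h0·(2M0+M1)/6=5791/2961
seg 1: a=2, c=M1/2=131/987, d=(M2−M1)/(6·3)=-4402/26649, b=Δ1−h1·(2M1+M2)/6=6184/2961
seg 2: a=5, c=M2/2=-4009/2961, d=(M3−M2)/(6·1)=131/141, b=Δ2−h2·(2M2+M3)/6=-4664/2961
seg 3: a=3, c=M3/2=4244/2961, d=(M4−M3)/(6·3)=-7316/26649, b=Δ3−h3·(2M3+M4)/6=-4429/2961
seg 4: a=4, c=M4/2=-1024/987, d=(M5−M4)/(6·1)=1024/2961, b=Δ4−h4·(2M4+M5)/6=-913/2961
t_q=17/2 → seg 4, τ=1/2; S=4+-913/2961·τ+-1024/987·τ²+1024/2961·τ³=7165/1974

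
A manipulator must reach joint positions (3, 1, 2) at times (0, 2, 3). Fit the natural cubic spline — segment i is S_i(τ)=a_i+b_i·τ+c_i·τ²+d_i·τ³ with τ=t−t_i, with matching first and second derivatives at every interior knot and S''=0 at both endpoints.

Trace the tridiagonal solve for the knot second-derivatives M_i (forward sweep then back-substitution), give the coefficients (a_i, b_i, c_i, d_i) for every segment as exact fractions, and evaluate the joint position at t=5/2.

Δ: Δ0=-1, Δ1=1
row 1: diag=6, rhs=12; c'=1/6, d'=2
back: M1=2
M: M0=0, M1=2, M2=0
seg 0: a=3, c=M0/2=0, d=(M1−M0)/(6·2)=1/6, b=Δ0−h0·(2M0+M1)/6=-5/3
seg 1: a=1, c=M1/2=1, d=(M2−M1)/(6·1)=-1/3, b=Δ1−h1·(2M1+M2)/6=1/3
t_q=5/2 → seg 1, τ=1/2; S=1+1/3·τ+1·τ²+-1/3·τ³=11/8

  seg 0: a=3 b=-5/3 c=0 d=1/6
  seg 1: a=1 b=1/3 c=1 d=-1/3
S(5/2) = 11/8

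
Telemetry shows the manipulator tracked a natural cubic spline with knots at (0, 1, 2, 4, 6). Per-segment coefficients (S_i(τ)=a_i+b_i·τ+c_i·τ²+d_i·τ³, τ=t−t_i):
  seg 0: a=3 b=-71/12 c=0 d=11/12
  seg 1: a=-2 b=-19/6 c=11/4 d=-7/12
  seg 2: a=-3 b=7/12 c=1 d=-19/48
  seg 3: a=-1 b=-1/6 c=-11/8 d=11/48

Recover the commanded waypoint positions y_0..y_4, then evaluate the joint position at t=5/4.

y_0=3 y_1=-2 y_2=-3 y_3=-1 y_4=-5
S(5/4) = -673/256

y_0 = S_0(0) = a_0 = 3
y_1 = S_1(0) = a_1 = -2
y_2 = S_2(0) = a_2 = -3
y_3 = S_3(0) = a_3 = -1
y_4 = S_3(2) = -5
t_q=5/4 is in segment 1 (τ=1/4); S_1(τ)=-673/256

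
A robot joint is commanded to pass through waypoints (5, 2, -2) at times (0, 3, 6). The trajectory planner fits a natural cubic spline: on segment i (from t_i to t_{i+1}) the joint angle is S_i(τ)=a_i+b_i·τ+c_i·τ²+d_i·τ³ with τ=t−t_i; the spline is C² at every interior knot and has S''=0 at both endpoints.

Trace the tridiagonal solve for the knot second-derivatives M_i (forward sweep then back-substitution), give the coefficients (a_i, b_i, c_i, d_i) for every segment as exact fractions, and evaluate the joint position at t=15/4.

  seg 0: a=5 b=-11/12 c=0 d=-1/108
  seg 1: a=2 b=-7/6 c=-1/12 d=1/108
S(15/4) = 277/256

Δ: Δ0=-1, Δ1=-4/3
row 1: diag=12, rhs=-2; c'=1/4, d'=-1/6
back: M1=-1/6
M: M0=0, M1=-1/6, M2=0
seg 0: a=5, c=M0/2=0, d=(M1−M0)/(6·3)=-1/108, b=Δ0−h0·(2M0+M1)/6=-11/12
seg 1: a=2, c=M1/2=-1/12, d=(M2−M1)/(6·3)=1/108, b=Δ1−h1·(2M1+M2)/6=-7/6
t_q=15/4 → seg 1, τ=3/4; S=2+-7/6·τ+-1/12·τ²+1/108·τ³=277/256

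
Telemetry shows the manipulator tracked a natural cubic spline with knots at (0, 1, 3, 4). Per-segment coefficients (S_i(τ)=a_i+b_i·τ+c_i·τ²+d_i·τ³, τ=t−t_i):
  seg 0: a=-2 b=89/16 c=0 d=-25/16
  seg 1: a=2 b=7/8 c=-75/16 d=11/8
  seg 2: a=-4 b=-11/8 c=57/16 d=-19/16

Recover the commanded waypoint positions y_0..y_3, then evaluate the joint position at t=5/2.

y_0=-2 y_1=2 y_2=-4 y_3=-3
S(5/2) = -83/32

y_0 = S_0(0) = a_0 = -2
y_1 = S_1(0) = a_1 = 2
y_2 = S_2(0) = a_2 = -4
y_3 = S_2(1) = -3
t_q=5/2 is in segment 1 (τ=3/2); S_1(τ)=-83/32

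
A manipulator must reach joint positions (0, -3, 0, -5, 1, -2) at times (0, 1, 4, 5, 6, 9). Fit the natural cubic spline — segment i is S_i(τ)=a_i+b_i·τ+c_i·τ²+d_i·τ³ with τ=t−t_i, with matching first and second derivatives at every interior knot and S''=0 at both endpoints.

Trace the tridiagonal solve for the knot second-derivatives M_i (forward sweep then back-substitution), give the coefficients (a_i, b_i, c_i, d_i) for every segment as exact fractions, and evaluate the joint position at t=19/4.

  seg 0: a=0 b=-2242/547 c=0 d=601/547
  seg 1: a=-3 b=-439/547 c=1803/547 d=-4423/4923
  seg 2: a=0 b=-2890/547 c=-2620/547 d=2775/547
  seg 3: a=-5 b=195/547 c=5705/547 d=-2618/547
  seg 4: a=1 b=3751/547 c=-2149/547 d=2149/4923
S(19/4) = -158115/35008

Δ: Δ0=-3, Δ1=1, Δ2=-5, Δ3=6, Δ4=-1
row 1: diag=8, rhs=24; c'=3/8, d'=3
row 2: denom=8−3·3/8=55/8; d'=(-36−3·3)/(55/8)=-72/11
row 3: denom=4−1·8/55=212/55; d'=(66−1·-72/11)/(212/55)=1995/106
row 4: denom=8−1·55/212=1641/212; d'=(-42−1·1995/106)/(1641/212)=-4298/547
back: M4=-4298/547
back: M3=1995/106−55/212·-4298/547=11410/547
back: M2=-72/11−8/55·11410/547=-5240/547
back: M1=3−3/8·-5240/547=3606/547
M: M0=0, M1=3606/547, M2=-5240/547, M3=11410/547, M4=-4298/547, M5=0
seg 0: a=0, c=M0/2=0, d=(M1−M0)/(6·1)=601/547, b=Δ0−h0·(2M0+M1)/6=-2242/547
seg 1: a=-3, c=M1/2=1803/547, d=(M2−M1)/(6·3)=-4423/4923, b=Δ1−h1·(2M1+M2)/6=-439/547
seg 2: a=0, c=M2/2=-2620/547, d=(M3−M2)/(6·1)=2775/547, b=Δ2−h2·(2M2+M3)/6=-2890/547
seg 3: a=-5, c=M3/2=5705/547, d=(M4−M3)/(6·1)=-2618/547, b=Δ3−h3·(2M3+M4)/6=195/547
seg 4: a=1, c=M4/2=-2149/547, d=(M5−M4)/(6·3)=2149/4923, b=Δ4−h4·(2M4+M5)/6=3751/547
t_q=19/4 → seg 2, τ=3/4; S=0+-2890/547·τ+-2620/547·τ²+2775/547·τ³=-158115/35008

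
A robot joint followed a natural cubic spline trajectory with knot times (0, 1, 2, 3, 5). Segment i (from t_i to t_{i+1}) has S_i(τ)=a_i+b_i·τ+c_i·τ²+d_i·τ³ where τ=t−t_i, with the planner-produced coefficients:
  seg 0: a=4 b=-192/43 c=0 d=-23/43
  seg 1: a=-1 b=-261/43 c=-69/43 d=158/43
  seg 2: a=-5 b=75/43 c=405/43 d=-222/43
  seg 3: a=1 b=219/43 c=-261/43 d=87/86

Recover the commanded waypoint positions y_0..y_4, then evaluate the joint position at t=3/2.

y_0 = S_0(0) = a_0 = 4
y_1 = S_1(0) = a_1 = -1
y_2 = S_2(0) = a_2 = -5
y_3 = S_3(0) = a_3 = 1
y_4 = S_3(2) = -5
t_q=3/2 is in segment 1 (τ=1/2); S_1(τ)=-171/43

y_0=4 y_1=-1 y_2=-5 y_3=1 y_4=-5
S(3/2) = -171/43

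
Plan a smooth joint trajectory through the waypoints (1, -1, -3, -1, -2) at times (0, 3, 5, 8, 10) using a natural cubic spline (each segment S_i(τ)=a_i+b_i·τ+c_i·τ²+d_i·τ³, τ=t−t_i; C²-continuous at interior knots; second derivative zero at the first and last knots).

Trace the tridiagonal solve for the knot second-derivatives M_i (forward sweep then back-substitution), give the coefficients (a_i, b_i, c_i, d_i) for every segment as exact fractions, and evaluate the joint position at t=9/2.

  seg 0: a=1 b=-184/435 c=0 d=-106/3915
  seg 1: a=-1 b=-502/435 c=-106/435 d=93/580
  seg 2: a=-3 b=-89/435 c=125/174 d=-1117/7830
  seg 3: a=-1 b=221/870 c=-82/145 d=41/435
S(9/2) = -2541/928

Δ: Δ0=-2/3, Δ1=-1, Δ2=2/3, Δ3=-1/2
row 1: diag=10, rhs=-2; c'=1/5, d'=-1/5
row 2: denom=10−2·1/5=48/5; d'=(10−2·-1/5)/(48/5)=13/12
row 3: denom=10−3·5/16=145/16; d'=(-7−3·13/12)/(145/16)=-164/145
back: M3=-164/145
back: M2=13/12−5/16·-164/145=125/87
back: M1=-1/5−1/5·125/87=-212/435
M: M0=0, M1=-212/435, M2=125/87, M3=-164/145, M4=0
seg 0: a=1, c=M0/2=0, d=(M1−M0)/(6·3)=-106/3915, b=Δ0−h0·(2M0+M1)/6=-184/435
seg 1: a=-1, c=M1/2=-106/435, d=(M2−M1)/(6·2)=93/580, b=Δ1−h1·(2M1+M2)/6=-502/435
seg 2: a=-3, c=M2/2=125/174, d=(M3−M2)/(6·3)=-1117/7830, b=Δ2−h2·(2M2+M3)/6=-89/435
seg 3: a=-1, c=M3/2=-82/145, d=(M4−M3)/(6·2)=41/435, b=Δ3−h3·(2M3+M4)/6=221/870
t_q=9/2 → seg 1, τ=3/2; S=-1+-502/435·τ+-106/435·τ²+93/580·τ³=-2541/928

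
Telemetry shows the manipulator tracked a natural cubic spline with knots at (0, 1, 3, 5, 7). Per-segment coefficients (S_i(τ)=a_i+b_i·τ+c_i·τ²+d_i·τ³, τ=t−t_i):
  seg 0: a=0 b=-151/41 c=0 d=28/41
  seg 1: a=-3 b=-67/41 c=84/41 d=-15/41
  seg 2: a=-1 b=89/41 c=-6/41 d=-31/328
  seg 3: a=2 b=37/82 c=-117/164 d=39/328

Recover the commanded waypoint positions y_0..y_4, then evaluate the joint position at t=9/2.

y_0=0 y_1=-3 y_2=-1 y_3=2 y_4=1
S(9/2) = 4219/2624

y_0 = S_0(0) = a_0 = 0
y_1 = S_1(0) = a_1 = -3
y_2 = S_2(0) = a_2 = -1
y_3 = S_3(0) = a_3 = 2
y_4 = S_3(2) = 1
t_q=9/2 is in segment 2 (τ=3/2); S_2(τ)=4219/2624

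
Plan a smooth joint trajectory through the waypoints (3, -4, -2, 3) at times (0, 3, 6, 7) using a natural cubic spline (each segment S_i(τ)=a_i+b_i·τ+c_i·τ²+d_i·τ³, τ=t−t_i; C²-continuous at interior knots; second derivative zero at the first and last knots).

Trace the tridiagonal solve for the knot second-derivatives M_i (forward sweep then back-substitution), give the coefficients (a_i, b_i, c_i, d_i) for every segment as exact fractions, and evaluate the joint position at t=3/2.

  seg 0: a=3 b=-236/87 c=0 d=11/261
  seg 1: a=-4 b=-137/87 c=11/29 d=32/261
  seg 2: a=-2 b=349/87 c=43/29 d=-43/87
S(3/2) = -215/232

Δ: Δ0=-7/3, Δ1=2/3, Δ2=5
row 1: diag=12, rhs=18; c'=1/4, d'=3/2
row 2: denom=8−3·1/4=29/4; d'=(26−3·3/2)/(29/4)=86/29
back: M2=86/29
back: M1=3/2−1/4·86/29=22/29
M: M0=0, M1=22/29, M2=86/29, M3=0
seg 0: a=3, c=M0/2=0, d=(M1−M0)/(6·3)=11/261, b=Δ0−h0·(2M0+M1)/6=-236/87
seg 1: a=-4, c=M1/2=11/29, d=(M2−M1)/(6·3)=32/261, b=Δ1−h1·(2M1+M2)/6=-137/87
seg 2: a=-2, c=M2/2=43/29, d=(M3−M2)/(6·1)=-43/87, b=Δ2−h2·(2M2+M3)/6=349/87
t_q=3/2 → seg 0, τ=3/2; S=3+-236/87·τ+0·τ²+11/261·τ³=-215/232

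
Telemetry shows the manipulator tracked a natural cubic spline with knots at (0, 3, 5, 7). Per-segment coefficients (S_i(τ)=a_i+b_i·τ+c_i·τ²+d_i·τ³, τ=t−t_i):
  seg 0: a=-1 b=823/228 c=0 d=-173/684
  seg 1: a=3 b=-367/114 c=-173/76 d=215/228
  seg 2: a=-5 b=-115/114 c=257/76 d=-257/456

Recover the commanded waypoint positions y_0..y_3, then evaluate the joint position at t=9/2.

y_0 = S_0(0) = a_0 = -1
y_1 = S_1(0) = a_1 = 3
y_2 = S_2(0) = a_2 = -5
y_3 = S_2(2) = 2
t_q=9/2 is in segment 1 (τ=3/2); S_1(τ)=-2291/608

y_0=-1 y_1=3 y_2=-5 y_3=2
S(9/2) = -2291/608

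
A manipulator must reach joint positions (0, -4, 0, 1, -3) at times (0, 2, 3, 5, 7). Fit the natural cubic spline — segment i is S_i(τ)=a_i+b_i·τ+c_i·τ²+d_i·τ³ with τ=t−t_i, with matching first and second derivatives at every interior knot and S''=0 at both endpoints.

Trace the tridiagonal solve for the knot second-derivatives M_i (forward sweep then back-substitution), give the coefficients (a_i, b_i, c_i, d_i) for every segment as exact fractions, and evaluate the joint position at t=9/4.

Δ: Δ0=-2, Δ1=4, Δ2=1/2, Δ3=-2
row 1: diag=6, rhs=36; c'=1/6, d'=6
row 2: denom=6−1·1/6=35/6; d'=(-21−1·6)/(35/6)=-162/35
row 3: denom=8−2·12/35=256/35; d'=(-15−2·-162/35)/(256/35)=-201/256
back: M3=-201/256
back: M2=-162/35−12/35·-201/256=-279/64
back: M1=6−1/6·-279/64=861/128
M: M0=0, M1=861/128, M2=-279/64, M3=-201/256, M4=0
seg 0: a=0, c=M0/2=0, d=(M1−M0)/(6·2)=287/512, b=Δ0−h0·(2M0+M1)/6=-543/128
seg 1: a=-4, c=M1/2=861/256, d=(M2−M1)/(6·1)=-473/256, b=Δ1−h1·(2M1+M2)/6=159/64
seg 2: a=0, c=M2/2=-279/128, d=(M3−M2)/(6·2)=305/1024, b=Δ2−h2·(2M2+M3)/6=939/256
seg 3: a=1, c=M3/2=-201/512, d=(M4−M3)/(6·2)=67/1024, b=Δ3−h3·(2M3+M4)/6=-189/128
t_q=9/4 → seg 1, τ=1/4; S=-4+159/64·τ+861/256·τ²+-473/256·τ³=-52389/16384

  seg 0: a=0 b=-543/128 c=0 d=287/512
  seg 1: a=-4 b=159/64 c=861/256 d=-473/256
  seg 2: a=0 b=939/256 c=-279/128 d=305/1024
  seg 3: a=1 b=-189/128 c=-201/512 d=67/1024
S(9/4) = -52389/16384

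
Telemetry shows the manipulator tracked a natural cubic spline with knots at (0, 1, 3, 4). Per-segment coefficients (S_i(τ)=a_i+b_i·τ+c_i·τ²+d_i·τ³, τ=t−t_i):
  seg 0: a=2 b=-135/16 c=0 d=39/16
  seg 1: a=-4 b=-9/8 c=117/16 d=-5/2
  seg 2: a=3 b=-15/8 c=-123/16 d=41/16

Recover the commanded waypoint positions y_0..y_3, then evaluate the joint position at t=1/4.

y_0 = S_0(0) = a_0 = 2
y_1 = S_1(0) = a_1 = -4
y_2 = S_2(0) = a_2 = 3
y_3 = S_2(1) = -4
t_q=1/4 is in segment 0 (τ=1/4); S_0(τ)=-73/1024

y_0=2 y_1=-4 y_2=3 y_3=-4
S(1/4) = -73/1024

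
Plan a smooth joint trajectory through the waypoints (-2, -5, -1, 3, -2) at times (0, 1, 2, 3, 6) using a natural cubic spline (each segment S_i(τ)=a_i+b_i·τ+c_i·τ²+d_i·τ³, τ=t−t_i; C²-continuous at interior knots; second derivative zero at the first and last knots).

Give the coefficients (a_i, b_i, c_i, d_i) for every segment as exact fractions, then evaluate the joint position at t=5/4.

  seg 0: a=-2 b=-839/174 c=0 d=317/174
  seg 1: a=-5 b=56/87 c=317/58 d=-367/174
  seg 2: a=-1 b=913/174 c=-25/29 d=-67/174
  seg 3: a=3 b=206/87 c=-117/58 d=13/58
S(5/4) = -16817/3712

Δ: Δ0=-3, Δ1=4, Δ2=4, Δ3=-5/3
row 1: diag=4, rhs=42; c'=1/4, d'=21/2
row 2: denom=4−1·1/4=15/4; d'=(0−1·21/2)/(15/4)=-14/5
row 3: denom=8−1·4/15=116/15; d'=(-34−1·-14/5)/(116/15)=-117/29
back: M3=-117/29
back: M2=-14/5−4/15·-117/29=-50/29
back: M1=21/2−1/4·-50/29=317/29
M: M0=0, M1=317/29, M2=-50/29, M3=-117/29, M4=0
seg 0: a=-2, c=M0/2=0, d=(M1−M0)/(6·1)=317/174, b=Δ0−h0·(2M0+M1)/6=-839/174
seg 1: a=-5, c=M1/2=317/58, d=(M2−M1)/(6·1)=-367/174, b=Δ1−h1·(2M1+M2)/6=56/87
seg 2: a=-1, c=M2/2=-25/29, d=(M3−M2)/(6·1)=-67/174, b=Δ2−h2·(2M2+M3)/6=913/174
seg 3: a=3, c=M3/2=-117/58, d=(M4−M3)/(6·3)=13/58, b=Δ3−h3·(2M3+M4)/6=206/87
t_q=5/4 → seg 1, τ=1/4; S=-5+56/87·τ+317/58·τ²+-367/174·τ³=-16817/3712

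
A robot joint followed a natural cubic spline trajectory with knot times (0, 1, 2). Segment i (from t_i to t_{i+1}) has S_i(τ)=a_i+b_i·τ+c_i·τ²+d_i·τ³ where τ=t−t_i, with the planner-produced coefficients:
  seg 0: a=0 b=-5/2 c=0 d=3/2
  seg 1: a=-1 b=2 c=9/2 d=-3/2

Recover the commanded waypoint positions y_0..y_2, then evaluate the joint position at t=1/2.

y_0 = S_0(0) = a_0 = 0
y_1 = S_1(0) = a_1 = -1
y_2 = S_1(1) = 4
t_q=1/2 is in segment 0 (τ=1/2); S_0(τ)=-17/16

y_0=0 y_1=-1 y_2=4
S(1/2) = -17/16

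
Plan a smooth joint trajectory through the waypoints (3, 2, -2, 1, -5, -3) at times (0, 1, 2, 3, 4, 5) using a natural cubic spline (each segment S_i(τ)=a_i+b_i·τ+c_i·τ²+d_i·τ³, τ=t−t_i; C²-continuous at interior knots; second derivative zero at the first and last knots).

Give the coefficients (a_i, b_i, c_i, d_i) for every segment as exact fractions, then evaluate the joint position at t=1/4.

  seg 0: a=3 b=108/209 c=0 d=-317/209
  seg 1: a=2 b=-843/209 c=-951/209 d=958/209
  seg 2: a=-2 b=129/209 c=1923/209 d=-75/11
  seg 3: a=1 b=-300/209 c=-2352/209 d=1398/209
  seg 4: a=-5 b=-810/209 c=1842/209 d=-614/209
S(1/4) = 41539/13376

Δ: Δ0=-1, Δ1=-4, Δ2=3, Δ3=-6, Δ4=2
row 1: diag=4, rhs=-18; c'=1/4, d'=-9/2
row 2: denom=4−1·1/4=15/4; d'=(42−1·-9/2)/(15/4)=62/5
row 3: denom=4−1·4/15=56/15; d'=(-54−1·62/5)/(56/15)=-249/14
row 4: denom=4−1·15/56=209/56; d'=(48−1·-249/14)/(209/56)=3684/209
back: M4=3684/209
back: M3=-249/14−15/56·3684/209=-4704/209
back: M2=62/5−4/15·-4704/209=3846/209
back: M1=-9/2−1/4·3846/209=-1902/209
M: M0=0, M1=-1902/209, M2=3846/209, M3=-4704/209, M4=3684/209, M5=0
seg 0: a=3, c=M0/2=0, d=(M1−M0)/(6·1)=-317/209, b=Δ0−h0·(2M0+M1)/6=108/209
seg 1: a=2, c=M1/2=-951/209, d=(M2−M1)/(6·1)=958/209, b=Δ1−h1·(2M1+M2)/6=-843/209
seg 2: a=-2, c=M2/2=1923/209, d=(M3−M2)/(6·1)=-75/11, b=Δ2−h2·(2M2+M3)/6=129/209
seg 3: a=1, c=M3/2=-2352/209, d=(M4−M3)/(6·1)=1398/209, b=Δ3−h3·(2M3+M4)/6=-300/209
seg 4: a=-5, c=M4/2=1842/209, d=(M5−M4)/(6·1)=-614/209, b=Δ4−h4·(2M4+M5)/6=-810/209
t_q=1/4 → seg 0, τ=1/4; S=3+108/209·τ+0·τ²+-317/209·τ³=41539/13376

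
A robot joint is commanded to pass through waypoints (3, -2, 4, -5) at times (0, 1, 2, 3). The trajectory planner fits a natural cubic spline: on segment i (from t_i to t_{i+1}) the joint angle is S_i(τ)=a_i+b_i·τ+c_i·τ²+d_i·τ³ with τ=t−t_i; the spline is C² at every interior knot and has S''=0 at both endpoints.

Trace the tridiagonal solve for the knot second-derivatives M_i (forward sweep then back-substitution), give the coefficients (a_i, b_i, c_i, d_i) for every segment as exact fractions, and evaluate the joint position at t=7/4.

  seg 0: a=3 b=-134/15 c=0 d=59/15
  seg 1: a=-2 b=43/15 c=59/5 d=-26/3
  seg 2: a=4 b=7/15 c=-71/5 d=71/15
S(7/4) = 501/160

Δ: Δ0=-5, Δ1=6, Δ2=-9
row 1: diag=4, rhs=66; c'=1/4, d'=33/2
row 2: denom=4−1·1/4=15/4; d'=(-90−1·33/2)/(15/4)=-142/5
back: M2=-142/5
back: M1=33/2−1/4·-142/5=118/5
M: M0=0, M1=118/5, M2=-142/5, M3=0
seg 0: a=3, c=M0/2=0, d=(M1−M0)/(6·1)=59/15, b=Δ0−h0·(2M0+M1)/6=-134/15
seg 1: a=-2, c=M1/2=59/5, d=(M2−M1)/(6·1)=-26/3, b=Δ1−h1·(2M1+M2)/6=43/15
seg 2: a=4, c=M2/2=-71/5, d=(M3−M2)/(6·1)=71/15, b=Δ2−h2·(2M2+M3)/6=7/15
t_q=7/4 → seg 1, τ=3/4; S=-2+43/15·τ+59/5·τ²+-26/3·τ³=501/160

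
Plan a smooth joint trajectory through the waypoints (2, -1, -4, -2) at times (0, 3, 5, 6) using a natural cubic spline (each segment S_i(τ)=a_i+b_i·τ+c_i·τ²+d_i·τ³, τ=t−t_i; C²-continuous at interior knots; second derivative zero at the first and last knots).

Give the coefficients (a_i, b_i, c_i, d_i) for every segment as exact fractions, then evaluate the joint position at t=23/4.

Δ: Δ0=-1, Δ1=-3/2, Δ2=2
row 1: diag=10, rhs=-3; c'=1/5, d'=-3/10
row 2: denom=6−2·1/5=28/5; d'=(21−2·-3/10)/(28/5)=27/7
back: M2=27/7
back: M1=-3/10−1/5·27/7=-15/14
M: M0=0, M1=-15/14, M2=27/7, M3=0
seg 0: a=2, c=M0/2=0, d=(M1−M0)/(6·3)=-5/84, b=Δ0−h0·(2M0+M1)/6=-13/28
seg 1: a=-1, c=M1/2=-15/28, d=(M2−M1)/(6·2)=23/56, b=Δ1−h1·(2M1+M2)/6=-29/14
seg 2: a=-4, c=M2/2=27/14, d=(M3−M2)/(6·1)=-9/14, b=Δ2−h2·(2M2+M3)/6=5/7
t_q=23/4 → seg 2, τ=3/4; S=-4+5/7·τ+27/14·τ²+-9/14·τ³=-2375/896

  seg 0: a=2 b=-13/28 c=0 d=-5/84
  seg 1: a=-1 b=-29/14 c=-15/28 d=23/56
  seg 2: a=-4 b=5/7 c=27/14 d=-9/14
S(23/4) = -2375/896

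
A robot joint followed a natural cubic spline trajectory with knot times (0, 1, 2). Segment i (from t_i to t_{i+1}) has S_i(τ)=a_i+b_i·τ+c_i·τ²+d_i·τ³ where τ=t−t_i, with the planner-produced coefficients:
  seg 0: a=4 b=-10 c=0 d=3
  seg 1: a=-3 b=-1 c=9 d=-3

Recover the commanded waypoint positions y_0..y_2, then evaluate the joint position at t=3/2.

y_0=4 y_1=-3 y_2=2
S(3/2) = -13/8

y_0 = S_0(0) = a_0 = 4
y_1 = S_1(0) = a_1 = -3
y_2 = S_1(1) = 2
t_q=3/2 is in segment 1 (τ=1/2); S_1(τ)=-13/8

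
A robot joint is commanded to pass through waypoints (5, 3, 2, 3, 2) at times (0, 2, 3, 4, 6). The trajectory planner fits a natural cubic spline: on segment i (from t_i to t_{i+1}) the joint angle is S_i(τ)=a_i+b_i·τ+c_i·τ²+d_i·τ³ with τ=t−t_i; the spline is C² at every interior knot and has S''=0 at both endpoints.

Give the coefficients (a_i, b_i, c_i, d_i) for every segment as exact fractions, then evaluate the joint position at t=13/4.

  seg 0: a=5 b=-35/44 c=0 d=-9/176
  seg 1: a=3 b=-31/22 c=-27/88 d=63/88
  seg 2: a=2 b=1/8 c=81/44 d=-85/88
  seg 3: a=3 b=10/11 c=-93/88 d=31/176
S(13/4) = 12003/5632

Δ: Δ0=-1, Δ1=-1, Δ2=1, Δ3=-1/2
row 1: diag=6, rhs=0; c'=1/6, d'=0
row 2: denom=4−1·1/6=23/6; d'=(12−1·0)/(23/6)=72/23
row 3: denom=6−1·6/23=132/23; d'=(-9−1·72/23)/(132/23)=-93/44
back: M3=-93/44
back: M2=72/23−6/23·-93/44=81/22
back: M1=0−1/6·81/22=-27/44
M: M0=0, M1=-27/44, M2=81/22, M3=-93/44, M4=0
seg 0: a=5, c=M0/2=0, d=(M1−M0)/(6·2)=-9/176, b=Δ0−h0·(2M0+M1)/6=-35/44
seg 1: a=3, c=M1/2=-27/88, d=(M2−M1)/(6·1)=63/88, b=Δ1−h1·(2M1+M2)/6=-31/22
seg 2: a=2, c=M2/2=81/44, d=(M3−M2)/(6·1)=-85/88, b=Δ2−h2·(2M2+M3)/6=1/8
seg 3: a=3, c=M3/2=-93/88, d=(M4−M3)/(6·2)=31/176, b=Δ3−h3·(2M3+M4)/6=10/11
t_q=13/4 → seg 2, τ=1/4; S=2+1/8·τ+81/44·τ²+-85/88·τ³=12003/5632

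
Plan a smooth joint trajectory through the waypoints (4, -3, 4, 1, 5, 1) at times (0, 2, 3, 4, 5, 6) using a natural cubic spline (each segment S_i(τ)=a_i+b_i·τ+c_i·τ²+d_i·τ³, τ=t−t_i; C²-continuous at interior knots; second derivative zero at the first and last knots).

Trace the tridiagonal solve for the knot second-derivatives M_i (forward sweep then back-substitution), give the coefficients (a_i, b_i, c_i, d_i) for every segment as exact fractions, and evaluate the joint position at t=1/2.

  seg 0: a=4 b=-1781/214 c=0 d=129/107
  seg 1: a=-3 b=1315/214 c=774/107 d=-1365/214
  seg 2: a=4 b=158/107 c=-2547/214 d=1589/214
  seg 3: a=1 b=-11/214 c=1110/107 d=-1353/214
  seg 4: a=5 b=185/107 c=-1839/214 d=613/214
S(1/2) = -9/856

Δ: Δ0=-7/2, Δ1=7, Δ2=-3, Δ3=4, Δ4=-4
row 1: diag=6, rhs=63; c'=1/6, d'=21/2
row 2: denom=4−1·1/6=23/6; d'=(-60−1·21/2)/(23/6)=-423/23
row 3: denom=4−1·6/23=86/23; d'=(42−1·-423/23)/(86/23)=1389/86
row 4: denom=4−1·23/86=321/86; d'=(-48−1·1389/86)/(321/86)=-1839/107
back: M4=-1839/107
back: M3=1389/86−23/86·-1839/107=2220/107
back: M2=-423/23−6/23·2220/107=-2547/107
back: M1=21/2−1/6·-2547/107=1548/107
M: M0=0, M1=1548/107, M2=-2547/107, M3=2220/107, M4=-1839/107, M5=0
seg 0: a=4, c=M0/2=0, d=(M1−M0)/(6·2)=129/107, b=Δ0−h0·(2M0+M1)/6=-1781/214
seg 1: a=-3, c=M1/2=774/107, d=(M2−M1)/(6·1)=-1365/214, b=Δ1−h1·(2M1+M2)/6=1315/214
seg 2: a=4, c=M2/2=-2547/214, d=(M3−M2)/(6·1)=1589/214, b=Δ2−h2·(2M2+M3)/6=158/107
seg 3: a=1, c=M3/2=1110/107, d=(M4−M3)/(6·1)=-1353/214, b=Δ3−h3·(2M3+M4)/6=-11/214
seg 4: a=5, c=M4/2=-1839/214, d=(M5−M4)/(6·1)=613/214, b=Δ4−h4·(2M4+M5)/6=185/107
t_q=1/2 → seg 0, τ=1/2; S=4+-1781/214·τ+0·τ²+129/107·τ³=-9/856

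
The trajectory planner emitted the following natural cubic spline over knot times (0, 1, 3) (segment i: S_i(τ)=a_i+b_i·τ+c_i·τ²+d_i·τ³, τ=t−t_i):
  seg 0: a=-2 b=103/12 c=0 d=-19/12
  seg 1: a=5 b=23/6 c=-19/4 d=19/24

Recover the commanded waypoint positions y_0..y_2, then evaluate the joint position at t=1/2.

y_0=-2 y_1=5 y_2=0
S(1/2) = 67/32

y_0 = S_0(0) = a_0 = -2
y_1 = S_1(0) = a_1 = 5
y_2 = S_1(2) = 0
t_q=1/2 is in segment 0 (τ=1/2); S_0(τ)=67/32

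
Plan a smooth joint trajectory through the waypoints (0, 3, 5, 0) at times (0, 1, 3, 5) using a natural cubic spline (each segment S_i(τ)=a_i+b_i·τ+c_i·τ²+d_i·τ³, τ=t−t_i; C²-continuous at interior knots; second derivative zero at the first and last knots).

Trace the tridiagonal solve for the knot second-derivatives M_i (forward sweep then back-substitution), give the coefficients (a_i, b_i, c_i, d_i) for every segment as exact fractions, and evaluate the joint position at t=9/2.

Δ: Δ0=3, Δ1=1, Δ2=-5/2
row 1: diag=6, rhs=-12; c'=1/3, d'=-2
row 2: denom=8−2·1/3=22/3; d'=(-21−2·-2)/(22/3)=-51/22
back: M2=-51/22
back: M1=-2−1/3·-51/22=-27/22
M: M0=0, M1=-27/22, M2=-51/22, M3=0
seg 0: a=0, c=M0/2=0, d=(M1−M0)/(6·1)=-9/44, b=Δ0−h0·(2M0+M1)/6=141/44
seg 1: a=3, c=M1/2=-27/44, d=(M2−M1)/(6·2)=-1/11, b=Δ1−h1·(2M1+M2)/6=57/22
seg 2: a=5, c=M2/2=-51/44, d=(M3−M2)/(6·2)=17/88, b=Δ2−h2·(2M2+M3)/6=-21/22
t_q=9/2 → seg 2, τ=3/2; S=5+-21/22·τ+-51/44·τ²+17/88·τ³=1135/704

  seg 0: a=0 b=141/44 c=0 d=-9/44
  seg 1: a=3 b=57/22 c=-27/44 d=-1/11
  seg 2: a=5 b=-21/22 c=-51/44 d=17/88
S(9/2) = 1135/704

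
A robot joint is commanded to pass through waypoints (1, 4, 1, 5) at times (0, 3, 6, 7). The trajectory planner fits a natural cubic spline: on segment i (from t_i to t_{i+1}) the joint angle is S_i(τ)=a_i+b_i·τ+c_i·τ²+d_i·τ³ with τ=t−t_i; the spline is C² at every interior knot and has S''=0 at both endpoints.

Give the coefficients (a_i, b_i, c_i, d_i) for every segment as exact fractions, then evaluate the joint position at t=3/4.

  seg 0: a=1 b=60/29 c=0 d=-31/261
  seg 1: a=4 b=-33/29 c=-31/29 d=97/261
  seg 2: a=1 b=72/29 c=66/29 d=-22/29
S(3/4) = 4643/1856

Δ: Δ0=1, Δ1=-1, Δ2=4
row 1: diag=12, rhs=-12; c'=1/4, d'=-1
row 2: denom=8−3·1/4=29/4; d'=(30−3·-1)/(29/4)=132/29
back: M2=132/29
back: M1=-1−1/4·132/29=-62/29
M: M0=0, M1=-62/29, M2=132/29, M3=0
seg 0: a=1, c=M0/2=0, d=(M1−M0)/(6·3)=-31/261, b=Δ0−h0·(2M0+M1)/6=60/29
seg 1: a=4, c=M1/2=-31/29, d=(M2−M1)/(6·3)=97/261, b=Δ1−h1·(2M1+M2)/6=-33/29
seg 2: a=1, c=M2/2=66/29, d=(M3−M2)/(6·1)=-22/29, b=Δ2−h2·(2M2+M3)/6=72/29
t_q=3/4 → seg 0, τ=3/4; S=1+60/29·τ+0·τ²+-31/261·τ³=4643/1856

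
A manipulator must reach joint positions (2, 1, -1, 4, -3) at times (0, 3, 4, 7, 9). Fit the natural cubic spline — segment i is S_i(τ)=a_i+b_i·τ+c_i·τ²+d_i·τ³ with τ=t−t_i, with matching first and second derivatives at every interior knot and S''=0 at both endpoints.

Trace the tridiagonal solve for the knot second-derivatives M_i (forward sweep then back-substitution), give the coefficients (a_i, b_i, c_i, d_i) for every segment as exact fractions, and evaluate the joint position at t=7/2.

  seg 0: a=2 b=7/12 c=0 d=-11/108
  seg 1: a=1 b=-13/6 c=-11/12 d=13/12
  seg 2: a=-1 b=-3/4 c=7/3 d=-55/108
  seg 3: a=4 b=-1/2 c=-9/4 d=3/8
S(7/2) = -17/96

Δ: Δ0=-1/3, Δ1=-2, Δ2=5/3, Δ3=-7/2
row 1: diag=8, rhs=-10; c'=1/8, d'=-5/4
row 2: denom=8−1·1/8=63/8; d'=(22−1·-5/4)/(63/8)=62/21
row 3: denom=10−3·8/21=62/7; d'=(-31−3·62/21)/(62/7)=-9/2
back: M3=-9/2
back: M2=62/21−8/21·-9/2=14/3
back: M1=-5/4−1/8·14/3=-11/6
M: M0=0, M1=-11/6, M2=14/3, M3=-9/2, M4=0
seg 0: a=2, c=M0/2=0, d=(M1−M0)/(6·3)=-11/108, b=Δ0−h0·(2M0+M1)/6=7/12
seg 1: a=1, c=M1/2=-11/12, d=(M2−M1)/(6·1)=13/12, b=Δ1−h1·(2M1+M2)/6=-13/6
seg 2: a=-1, c=M2/2=7/3, d=(M3−M2)/(6·3)=-55/108, b=Δ2−h2·(2M2+M3)/6=-3/4
seg 3: a=4, c=M3/2=-9/4, d=(M4−M3)/(6·2)=3/8, b=Δ3−h3·(2M3+M4)/6=-1/2
t_q=7/2 → seg 1, τ=1/2; S=1+-13/6·τ+-11/12·τ²+13/12·τ³=-17/96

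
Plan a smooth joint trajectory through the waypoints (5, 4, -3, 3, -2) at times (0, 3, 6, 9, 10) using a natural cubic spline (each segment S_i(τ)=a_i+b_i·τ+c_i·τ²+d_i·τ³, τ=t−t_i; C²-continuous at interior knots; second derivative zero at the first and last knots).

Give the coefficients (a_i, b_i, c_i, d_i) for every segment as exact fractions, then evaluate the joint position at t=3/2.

Δ: Δ0=-1/3, Δ1=-7/3, Δ2=2, Δ3=-5
row 1: diag=12, rhs=-12; c'=1/4, d'=-1
row 2: denom=12−3·1/4=45/4; d'=(26−3·-1)/(45/4)=116/45
row 3: denom=8−3·4/15=36/5; d'=(-42−3·116/45)/(36/5)=-373/54
back: M3=-373/54
back: M2=116/45−4/15·-373/54=358/81
back: M1=-1−1/4·358/81=-341/162
M: M0=0, M1=-341/162, M2=358/81, M3=-373/54, M4=0
seg 0: a=5, c=M0/2=0, d=(M1−M0)/(6·3)=-341/2916, b=Δ0−h0·(2M0+M1)/6=233/324
seg 1: a=4, c=M1/2=-341/324, d=(M2−M1)/(6·3)=1057/2916, b=Δ1−h1·(2M1+M2)/6=-395/162
seg 2: a=-3, c=M2/2=179/81, d=(M3−M2)/(6·3)=-1835/2916, b=Δ2−h2·(2M2+M3)/6=335/324
seg 3: a=3, c=M3/2=-373/108, d=(M4−M3)/(6·1)=373/324, b=Δ3−h3·(2M3+M4)/6=-437/162
t_q=3/2 → seg 0, τ=3/2; S=5+233/324·τ+0·τ²+-341/2916·τ³=1637/288

  seg 0: a=5 b=233/324 c=0 d=-341/2916
  seg 1: a=4 b=-395/162 c=-341/324 d=1057/2916
  seg 2: a=-3 b=335/324 c=179/81 d=-1835/2916
  seg 3: a=3 b=-437/162 c=-373/108 d=373/324
S(3/2) = 1637/288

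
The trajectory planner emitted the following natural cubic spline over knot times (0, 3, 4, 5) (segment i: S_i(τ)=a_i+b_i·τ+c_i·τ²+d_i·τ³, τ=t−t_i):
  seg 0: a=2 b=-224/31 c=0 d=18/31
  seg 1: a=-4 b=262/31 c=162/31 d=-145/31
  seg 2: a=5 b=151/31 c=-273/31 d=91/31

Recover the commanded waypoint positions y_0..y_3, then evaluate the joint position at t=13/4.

y_0=2 y_1=-4 y_2=5 y_3=4
S(13/4) = -3241/1984

y_0 = S_0(0) = a_0 = 2
y_1 = S_1(0) = a_1 = -4
y_2 = S_2(0) = a_2 = 5
y_3 = S_2(1) = 4
t_q=13/4 is in segment 1 (τ=1/4); S_1(τ)=-3241/1984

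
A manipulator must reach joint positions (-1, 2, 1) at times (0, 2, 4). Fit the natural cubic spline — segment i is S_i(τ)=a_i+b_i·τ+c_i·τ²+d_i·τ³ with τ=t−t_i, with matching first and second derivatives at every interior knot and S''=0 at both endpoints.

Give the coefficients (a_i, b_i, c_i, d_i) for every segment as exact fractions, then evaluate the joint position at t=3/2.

Δ: Δ0=3/2, Δ1=-1/2
row 1: diag=8, rhs=-12; c'=1/4, d'=-3/2
back: M1=-3/2
M: M0=0, M1=-3/2, M2=0
seg 0: a=-1, c=M0/2=0, d=(M1−M0)/(6·2)=-1/8, b=Δ0−h0·(2M0+M1)/6=2
seg 1: a=2, c=M1/2=-3/4, d=(M2−M1)/(6·2)=1/8, b=Δ1−h1·(2M1+M2)/6=1/2
t_q=3/2 → seg 0, τ=3/2; S=-1+2·τ+0·τ²+-1/8·τ³=101/64

  seg 0: a=-1 b=2 c=0 d=-1/8
  seg 1: a=2 b=1/2 c=-3/4 d=1/8
S(3/2) = 101/64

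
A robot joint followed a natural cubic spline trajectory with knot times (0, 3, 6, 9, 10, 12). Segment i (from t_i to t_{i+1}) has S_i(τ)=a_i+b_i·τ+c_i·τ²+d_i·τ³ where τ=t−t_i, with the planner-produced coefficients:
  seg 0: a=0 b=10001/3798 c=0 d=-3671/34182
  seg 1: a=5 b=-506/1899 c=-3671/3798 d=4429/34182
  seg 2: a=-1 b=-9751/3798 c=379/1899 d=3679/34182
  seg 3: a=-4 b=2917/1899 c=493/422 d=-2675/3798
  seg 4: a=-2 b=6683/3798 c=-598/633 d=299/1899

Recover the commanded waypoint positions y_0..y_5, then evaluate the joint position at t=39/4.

y_0 = S_0(0) = a_0 = 0
y_1 = S_1(0) = a_1 = 5
y_2 = S_2(0) = a_2 = -1
y_3 = S_3(0) = a_3 = -4
y_4 = S_4(0) = a_4 = -2
y_5 = S_4(2) = -1
t_q=39/4 is in segment 3 (τ=3/4); S_3(τ)=-201583/81024

y_0=0 y_1=5 y_2=-1 y_3=-4 y_4=-2 y_5=-1
S(39/4) = -201583/81024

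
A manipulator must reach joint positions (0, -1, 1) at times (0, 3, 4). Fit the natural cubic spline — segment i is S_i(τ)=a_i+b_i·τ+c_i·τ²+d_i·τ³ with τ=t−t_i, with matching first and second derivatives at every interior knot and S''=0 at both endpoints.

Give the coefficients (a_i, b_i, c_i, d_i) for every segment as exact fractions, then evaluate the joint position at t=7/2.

Δ: Δ0=-1/3, Δ1=2
row 1: diag=8, rhs=14; c'=1/8, d'=7/4
back: M1=7/4
M: M0=0, M1=7/4, M2=0
seg 0: a=0, c=M0/2=0, d=(M1−M0)/(6·3)=7/72, b=Δ0−h0·(2M0+M1)/6=-29/24
seg 1: a=-1, c=M1/2=7/8, d=(M2−M1)/(6·1)=-7/24, b=Δ1−h1·(2M1+M2)/6=17/12
t_q=7/2 → seg 1, τ=1/2; S=-1+17/12·τ+7/8·τ²+-7/24·τ³=-7/64

  seg 0: a=0 b=-29/24 c=0 d=7/72
  seg 1: a=-1 b=17/12 c=7/8 d=-7/24
S(7/2) = -7/64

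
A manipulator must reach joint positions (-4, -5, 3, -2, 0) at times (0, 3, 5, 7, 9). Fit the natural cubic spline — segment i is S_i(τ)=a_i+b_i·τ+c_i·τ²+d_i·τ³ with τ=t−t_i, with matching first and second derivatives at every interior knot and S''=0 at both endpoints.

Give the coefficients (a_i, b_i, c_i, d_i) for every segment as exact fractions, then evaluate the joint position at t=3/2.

Δ: Δ0=-1/3, Δ1=4, Δ2=-5/2, Δ3=1
row 1: diag=10, rhs=26; c'=1/5, d'=13/5
row 2: denom=8−2·1/5=38/5; d'=(-39−2·13/5)/(38/5)=-221/38
row 3: denom=8−2·5/19=142/19; d'=(21−2·-221/38)/(142/19)=310/71
back: M3=310/71
back: M2=-221/38−5/19·310/71=-989/142
back: M1=13/5−1/5·-989/142=567/142
M: M0=0, M1=567/142, M2=-989/142, M3=310/71, M4=0
seg 0: a=-4, c=M0/2=0, d=(M1−M0)/(6·3)=63/284, b=Δ0−h0·(2M0+M1)/6=-1985/852
seg 1: a=-5, c=M1/2=567/284, d=(M2−M1)/(6·2)=-389/426, b=Δ1−h1·(2M1+M2)/6=1559/426
seg 2: a=3, c=M2/2=-989/284, d=(M3−M2)/(6·2)=1609/1704, b=Δ2−h2·(2M2+M3)/6=293/426
seg 3: a=-2, c=M3/2=155/71, d=(M4−M3)/(6·2)=-155/426, b=Δ3−h3·(2M3+M4)/6=-407/213
t_q=3/2 → seg 0, τ=3/2; S=-4+-1985/852·τ+0·τ²+63/284·τ³=-15327/2272

  seg 0: a=-4 b=-1985/852 c=0 d=63/284
  seg 1: a=-5 b=1559/426 c=567/284 d=-389/426
  seg 2: a=3 b=293/426 c=-989/284 d=1609/1704
  seg 3: a=-2 b=-407/213 c=155/71 d=-155/426
S(3/2) = -15327/2272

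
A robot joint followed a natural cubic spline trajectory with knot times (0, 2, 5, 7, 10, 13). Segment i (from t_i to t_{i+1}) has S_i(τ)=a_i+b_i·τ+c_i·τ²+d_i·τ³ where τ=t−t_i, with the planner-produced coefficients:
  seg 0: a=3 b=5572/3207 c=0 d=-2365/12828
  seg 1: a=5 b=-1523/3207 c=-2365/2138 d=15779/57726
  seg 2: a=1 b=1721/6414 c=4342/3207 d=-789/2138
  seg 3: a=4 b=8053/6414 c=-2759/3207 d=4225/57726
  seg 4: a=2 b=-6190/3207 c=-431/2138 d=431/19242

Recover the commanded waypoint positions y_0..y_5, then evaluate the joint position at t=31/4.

y_0=3 y_1=5 y_2=1 y_3=4 y_4=2 y_5=-5
S(31/4) = 614185/136832

y_0 = S_0(0) = a_0 = 3
y_1 = S_1(0) = a_1 = 5
y_2 = S_2(0) = a_2 = 1
y_3 = S_3(0) = a_3 = 4
y_4 = S_4(0) = a_4 = 2
y_5 = S_4(3) = -5
t_q=31/4 is in segment 3 (τ=3/4); S_3(τ)=614185/136832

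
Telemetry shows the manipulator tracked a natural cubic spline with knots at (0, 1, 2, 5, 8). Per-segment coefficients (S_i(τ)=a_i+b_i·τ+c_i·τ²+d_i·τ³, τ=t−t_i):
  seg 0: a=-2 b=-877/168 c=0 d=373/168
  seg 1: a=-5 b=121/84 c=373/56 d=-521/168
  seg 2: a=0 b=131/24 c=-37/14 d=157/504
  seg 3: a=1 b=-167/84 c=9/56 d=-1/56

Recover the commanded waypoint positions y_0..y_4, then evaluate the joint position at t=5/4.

y_0 = S_0(0) = a_0 = -2
y_1 = S_1(0) = a_1 = -5
y_2 = S_2(0) = a_2 = 0
y_3 = S_3(0) = a_3 = 1
y_4 = S_3(3) = -4
t_q=5/4 is in segment 1 (τ=1/4); S_1(τ)=-15311/3584

y_0=-2 y_1=-5 y_2=0 y_3=1 y_4=-4
S(5/4) = -15311/3584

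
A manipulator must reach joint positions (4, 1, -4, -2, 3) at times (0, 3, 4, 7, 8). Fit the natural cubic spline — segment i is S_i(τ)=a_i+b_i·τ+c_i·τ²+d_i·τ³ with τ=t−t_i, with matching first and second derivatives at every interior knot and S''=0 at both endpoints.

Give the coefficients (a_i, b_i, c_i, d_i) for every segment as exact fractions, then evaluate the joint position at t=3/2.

  seg 0: a=4 b=325/432 c=0 d=-757/3888
  seg 1: a=1 b=-973/216 c=-757/432 d=181/144
  seg 2: a=-4 b=-1831/432 c=109/54 d=-497/3888
  seg 3: a=-2 b=955/216 c=125/144 d=-125/432
S(3/2) = 1717/384

Δ: Δ0=-1, Δ1=-5, Δ2=2/3, Δ3=5
row 1: diag=8, rhs=-24; c'=1/8, d'=-3
row 2: denom=8−1·1/8=63/8; d'=(34−1·-3)/(63/8)=296/63
row 3: denom=8−3·8/21=48/7; d'=(26−3·296/63)/(48/7)=125/72
back: M3=125/72
back: M2=296/63−8/21·125/72=109/27
back: M1=-3−1/8·109/27=-757/216
M: M0=0, M1=-757/216, M2=109/27, M3=125/72, M4=0
seg 0: a=4, c=M0/2=0, d=(M1−M0)/(6·3)=-757/3888, b=Δ0−h0·(2M0+M1)/6=325/432
seg 1: a=1, c=M1/2=-757/432, d=(M2−M1)/(6·1)=181/144, b=Δ1−h1·(2M1+M2)/6=-973/216
seg 2: a=-4, c=M2/2=109/54, d=(M3−M2)/(6·3)=-497/3888, b=Δ2−h2·(2M2+M3)/6=-1831/432
seg 3: a=-2, c=M3/2=125/144, d=(M4−M3)/(6·1)=-125/432, b=Δ3−h3·(2M3+M4)/6=955/216
t_q=3/2 → seg 0, τ=3/2; S=4+325/432·τ+0·τ²+-757/3888·τ³=1717/384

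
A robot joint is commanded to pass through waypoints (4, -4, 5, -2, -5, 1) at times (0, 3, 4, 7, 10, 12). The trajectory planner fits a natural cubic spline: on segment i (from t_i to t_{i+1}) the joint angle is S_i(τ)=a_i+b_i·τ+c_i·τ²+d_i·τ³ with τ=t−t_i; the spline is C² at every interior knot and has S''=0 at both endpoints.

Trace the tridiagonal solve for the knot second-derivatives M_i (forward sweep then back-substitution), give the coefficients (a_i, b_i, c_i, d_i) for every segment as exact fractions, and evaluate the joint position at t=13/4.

  seg 0: a=4 b=-16148/2091 c=0 d=3524/6273
  seg 1: a=-4 b=15568/2091 c=3524/697 d=-7321/2091
  seg 2: a=5 b=14749/2091 c=-3797/697 d=14545/18819
  seg 3: a=-2 b=-586/123 c=3154/2091 d=-1591/18819
  seg 4: a=-5 b=4189/2091 c=521/697 d=-521/4182
S(13/4) = -83747/44608

Δ: Δ0=-8/3, Δ1=9, Δ2=-7/3, Δ3=-1, Δ4=3
row 1: diag=8, rhs=70; c'=1/8, d'=35/4
row 2: denom=8−1·1/8=63/8; d'=(-68−1·35/4)/(63/8)=-614/63
row 3: denom=12−3·8/21=76/7; d'=(8−3·-614/63)/(76/7)=391/114
row 4: denom=10−3·21/76=697/76; d'=(24−3·391/114)/(697/76)=1042/697
back: M4=1042/697
back: M3=391/114−21/76·1042/697=6308/2091
back: M2=-614/63−8/21·6308/2091=-7594/697
back: M1=35/4−1/8·-7594/697=7048/697
M: M0=0, M1=7048/697, M2=-7594/697, M3=6308/2091, M4=1042/697, M5=0
seg 0: a=4, c=M0/2=0, d=(M1−M0)/(6·3)=3524/6273, b=Δ0−h0·(2M0+M1)/6=-16148/2091
seg 1: a=-4, c=M1/2=3524/697, d=(M2−M1)/(6·1)=-7321/2091, b=Δ1−h1·(2M1+M2)/6=15568/2091
seg 2: a=5, c=M2/2=-3797/697, d=(M3−M2)/(6·3)=14545/18819, b=Δ2−h2·(2M2+M3)/6=14749/2091
seg 3: a=-2, c=M3/2=3154/2091, d=(M4−M3)/(6·3)=-1591/18819, b=Δ3−h3·(2M3+M4)/6=-586/123
seg 4: a=-5, c=M4/2=521/697, d=(M5−M4)/(6·2)=-521/4182, b=Δ4−h4·(2M4+M5)/6=4189/2091
t_q=13/4 → seg 1, τ=1/4; S=-4+15568/2091·τ+3524/697·τ²+-7321/2091·τ³=-83747/44608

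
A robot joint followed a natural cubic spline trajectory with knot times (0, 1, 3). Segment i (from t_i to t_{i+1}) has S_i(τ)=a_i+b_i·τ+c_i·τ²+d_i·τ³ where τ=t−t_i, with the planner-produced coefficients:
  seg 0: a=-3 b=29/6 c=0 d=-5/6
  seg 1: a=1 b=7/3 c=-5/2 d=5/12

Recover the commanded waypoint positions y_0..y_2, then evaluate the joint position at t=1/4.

y_0=-3 y_1=1 y_2=-1
S(1/4) = -231/128

y_0 = S_0(0) = a_0 = -3
y_1 = S_1(0) = a_1 = 1
y_2 = S_1(2) = -1
t_q=1/4 is in segment 0 (τ=1/4); S_0(τ)=-231/128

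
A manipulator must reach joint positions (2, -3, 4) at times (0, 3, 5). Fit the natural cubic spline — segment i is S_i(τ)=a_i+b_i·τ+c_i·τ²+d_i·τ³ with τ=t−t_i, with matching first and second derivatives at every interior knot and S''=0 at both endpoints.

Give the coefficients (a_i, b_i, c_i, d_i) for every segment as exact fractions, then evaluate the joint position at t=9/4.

Δ: Δ0=-5/3, Δ1=7/2
row 1: diag=10, rhs=31; c'=1/5, d'=31/10
back: M1=31/10
M: M0=0, M1=31/10, M2=0
seg 0: a=2, c=M0/2=0, d=(M1−M0)/(6·3)=31/180, b=Δ0−h0·(2M0+M1)/6=-193/60
seg 1: a=-3, c=M1/2=31/20, d=(M2−M1)/(6·2)=-31/120, b=Δ1−h1·(2M1+M2)/6=43/30
t_q=9/4 → seg 0, τ=9/4; S=2+-193/60·τ+0·τ²+31/180·τ³=-4193/1280

  seg 0: a=2 b=-193/60 c=0 d=31/180
  seg 1: a=-3 b=43/30 c=31/20 d=-31/120
S(9/4) = -4193/1280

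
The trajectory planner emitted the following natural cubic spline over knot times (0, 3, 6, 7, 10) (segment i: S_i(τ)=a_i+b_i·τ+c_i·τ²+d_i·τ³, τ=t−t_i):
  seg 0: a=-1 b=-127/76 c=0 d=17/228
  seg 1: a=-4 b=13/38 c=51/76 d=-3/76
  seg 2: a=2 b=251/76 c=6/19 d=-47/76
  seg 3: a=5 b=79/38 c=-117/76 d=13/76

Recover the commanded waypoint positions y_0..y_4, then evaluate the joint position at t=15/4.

y_0 = S_0(0) = a_0 = -1
y_1 = S_1(0) = a_1 = -4
y_2 = S_2(0) = a_2 = 2
y_3 = S_3(0) = a_3 = 5
y_4 = S_3(3) = 2
t_q=15/4 is in segment 1 (τ=3/4); S_1(τ)=-16453/4864

y_0=-1 y_1=-4 y_2=2 y_3=5 y_4=2
S(15/4) = -16453/4864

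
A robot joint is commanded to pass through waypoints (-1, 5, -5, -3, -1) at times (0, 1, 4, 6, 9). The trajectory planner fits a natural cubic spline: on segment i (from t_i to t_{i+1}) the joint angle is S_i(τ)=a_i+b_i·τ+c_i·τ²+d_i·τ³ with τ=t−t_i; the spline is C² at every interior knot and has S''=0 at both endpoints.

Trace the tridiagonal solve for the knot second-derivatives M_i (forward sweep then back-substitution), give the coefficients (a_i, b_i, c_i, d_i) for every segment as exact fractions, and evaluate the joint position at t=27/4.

  seg 0: a=-1 b=2548/339 c=0 d=-514/339
  seg 1: a=5 b=1006/339 c=-514/113 d=830/1017
  seg 2: a=-5 b=-776/339 c=316/113 d=-781/1356
  seg 3: a=-3 b=673/339 c=-149/226 d=149/2034
S(27/4) = -26773/14464

Δ: Δ0=6, Δ1=-10/3, Δ2=1, Δ3=2/3
row 1: diag=8, rhs=-56; c'=3/8, d'=-7
row 2: denom=10−3·3/8=71/8; d'=(26−3·-7)/(71/8)=376/71
row 3: denom=10−2·16/71=678/71; d'=(-2−2·376/71)/(678/71)=-149/113
back: M3=-149/113
back: M2=376/71−16/71·-149/113=632/113
back: M1=-7−3/8·632/113=-1028/113
M: M0=0, M1=-1028/113, M2=632/113, M3=-149/113, M4=0
seg 0: a=-1, c=M0/2=0, d=(M1−M0)/(6·1)=-514/339, b=Δ0−h0·(2M0+M1)/6=2548/339
seg 1: a=5, c=M1/2=-514/113, d=(M2−M1)/(6·3)=830/1017, b=Δ1−h1·(2M1+M2)/6=1006/339
seg 2: a=-5, c=M2/2=316/113, d=(M3−M2)/(6·2)=-781/1356, b=Δ2−h2·(2M2+M3)/6=-776/339
seg 3: a=-3, c=M3/2=-149/226, d=(M4−M3)/(6·3)=149/2034, b=Δ3−h3·(2M3+M4)/6=673/339
t_q=27/4 → seg 3, τ=3/4; S=-3+673/339·τ+-149/226·τ²+149/2034·τ³=-26773/14464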